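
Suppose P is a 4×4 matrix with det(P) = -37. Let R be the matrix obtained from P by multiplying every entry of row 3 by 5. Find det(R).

Scaling one row by 5 multiplies the determinant by 5.
det(R) = (5)·(-37) = -185

The determinant is -185.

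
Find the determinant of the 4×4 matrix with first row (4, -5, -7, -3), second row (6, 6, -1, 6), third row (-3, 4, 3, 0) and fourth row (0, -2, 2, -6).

1032

Expand along row 3 (it has 1 zero):
  + (-3) · M_31   where M_31 = det([-5 -7 -3; 6 -1 6; -2 2 -6]) = -168
  − (4) · M_32   where M_32 = det([4 -7 -3; 6 -1 6; 0 2 -6]) = -312
  + (3) · M_33   where M_33 = det([4 -5 -3; 6 6 6; 0 -2 -6]) = -240
det = (+1)·(-3)·(-168) + (-1)·(4)·(-312) + (+1)·(3)·(-240) = 1032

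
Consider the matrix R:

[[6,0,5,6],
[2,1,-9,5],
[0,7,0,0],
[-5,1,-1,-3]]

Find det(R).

1295

Expand along row 3 (it has 3 zeros):
  − (7) · M_32   where M_32 = det([6 5 6; 2 -9 5; -5 -1 -3]) = -185
det = (-1)·(7)·(-185) = 1295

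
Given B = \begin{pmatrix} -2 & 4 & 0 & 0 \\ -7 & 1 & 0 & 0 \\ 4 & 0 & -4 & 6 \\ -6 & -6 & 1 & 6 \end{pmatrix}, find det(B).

B is block lower-triangular with a 2×2 block and a 2×2 block on the diagonal, so its determinant equals the product of the determinants of the diagonal blocks.
det of the 2×2 block = 26
det of the 2×2 block = -30
det = (26)·(-30) = -780

-780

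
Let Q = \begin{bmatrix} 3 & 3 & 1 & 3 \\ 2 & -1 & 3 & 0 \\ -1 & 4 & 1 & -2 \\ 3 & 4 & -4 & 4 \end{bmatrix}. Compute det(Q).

Expand along row 2 (it has 1 zero):
  − (2) · M_21   where M_21 = det([3 1 3; 4 1 -2; 4 -4 4]) = -96
  + (-1) · M_22   where M_22 = det([3 1 3; -1 1 -2; 3 -4 4]) = -11
  − (3) · M_23   where M_23 = det([3 3 3; -1 4 -2; 3 4 4]) = 18
det = (-1)·(2)·(-96) + (+1)·(-1)·(-11) + (-1)·(3)·(18) = 149

149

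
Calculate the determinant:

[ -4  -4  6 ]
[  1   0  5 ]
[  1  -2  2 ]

Expand along column 2:
  − (-4) · |1 5; 1 2| = −(-4)·(2 − 5) = -12
  − (-2) · |-4 6; 1 5| = −(-2)·(-20 − 6) = -52
Sum: (-12) + (-52) = -64

The determinant is -64.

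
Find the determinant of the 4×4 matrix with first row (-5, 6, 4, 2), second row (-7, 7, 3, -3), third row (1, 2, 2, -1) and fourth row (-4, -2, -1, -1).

255

Expand along row 1:
  + (-5) · M_11   where M_11 = det([7 3 -3; 2 2 -1; -2 -1 -1]) = -15
  − (6) · M_12   where M_12 = det([-7 3 -3; 1 2 -1; -4 -1 -1]) = 15
  + (4) · M_13   where M_13 = det([-7 7 -3; 1 2 -1; -4 -2 -1]) = 45
  − (2) · M_14   where M_14 = det([-7 7 3; 1 2 2; -4 -2 -1]) = -45
det = (+1)·(-5)·(-15) + (-1)·(6)·(15) + (+1)·(4)·(45) + (-1)·(2)·(-45) = 255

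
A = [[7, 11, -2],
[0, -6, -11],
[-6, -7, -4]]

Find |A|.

|A| = 427

Expand along row 2:
  + (-6) · |7 -2; -6 -4| = (-6)·(-28 − 12) = 240
  − (-11) · |7 11; -6 -7| = −(-11)·(-49 − (-66)) = 187
Sum: (240) + (187) = 427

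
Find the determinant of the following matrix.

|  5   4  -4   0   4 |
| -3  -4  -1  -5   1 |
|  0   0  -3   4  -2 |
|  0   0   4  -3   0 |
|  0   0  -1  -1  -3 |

-280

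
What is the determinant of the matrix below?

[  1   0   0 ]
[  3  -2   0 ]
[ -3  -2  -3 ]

The determinant is 6.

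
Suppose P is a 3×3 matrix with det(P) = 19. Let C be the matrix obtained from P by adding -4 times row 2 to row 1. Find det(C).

19

Adding a multiple of one row to another leaves the determinant unchanged.
det(C) = (1)·(19) = 19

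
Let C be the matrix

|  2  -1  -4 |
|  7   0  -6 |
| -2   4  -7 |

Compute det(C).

|C| = -125

Expand along column 2:
  − (-1) · |7 -6; -2 -7| = −(-1)·(-49 − 12) = -61
  − 4 · |2 -4; 7 -6| = −4·(-12 − (-28)) = -64
Sum: (-61) + (-64) = -125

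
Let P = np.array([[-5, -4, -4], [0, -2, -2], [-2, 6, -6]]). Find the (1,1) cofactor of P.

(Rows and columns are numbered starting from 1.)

24

Delete row 1 and column 1; the remaining 2×2 submatrix is [-2 -2; 6 -6].
Its determinant is (-2)·(-6) − (-2)·6 = 24.
The cofactor carries sign (−1)^(1+1) = +1, so C_{1,1} = +(24) = 24.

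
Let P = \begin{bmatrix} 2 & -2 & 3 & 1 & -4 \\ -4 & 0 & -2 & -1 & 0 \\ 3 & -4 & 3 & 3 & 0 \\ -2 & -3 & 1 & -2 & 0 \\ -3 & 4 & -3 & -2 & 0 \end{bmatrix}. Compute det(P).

-56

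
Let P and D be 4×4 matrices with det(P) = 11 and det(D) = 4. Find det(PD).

det(PD) = det(P)·det(D) = (11)·(4) = 44

|PD| = 44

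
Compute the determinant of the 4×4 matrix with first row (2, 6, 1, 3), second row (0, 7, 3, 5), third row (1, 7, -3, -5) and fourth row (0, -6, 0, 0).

Expand along row 4 (it has 3 zeros):
  + (-6) · M_42   where M_42 = det([2 1 3; 0 3 5; 1 -3 -5]) = -4
det = (+1)·(-6)·(-4) = 24

The determinant is 24.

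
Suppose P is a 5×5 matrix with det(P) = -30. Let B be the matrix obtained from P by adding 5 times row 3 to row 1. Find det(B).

The determinant is -30.

Adding a multiple of one row to another leaves the determinant unchanged.
det(B) = (1)·(-30) = -30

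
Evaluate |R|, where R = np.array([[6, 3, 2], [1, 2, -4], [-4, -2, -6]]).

det(R) = -42

Expand along row 1:
  + 6 · |2 -4; -2 -6| = 6·(-12 − 8) = -120
  − 3 · |1 -4; -4 -6| = −3·(-6 − 16) = 66
  + 2 · |1 2; -4 -2| = 2·(-2 − (-8)) = 12
Sum: (-120) + (66) + (12) = -42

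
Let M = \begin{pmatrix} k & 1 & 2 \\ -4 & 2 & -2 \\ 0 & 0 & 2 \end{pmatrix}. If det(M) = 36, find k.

Expanding along the row containing k, det(M) is linear in k: det(M) = (4)·k + (8).
Set (4)·k + (8) = 36  ⇒  (4)·k = 28  ⇒  k = 7.

7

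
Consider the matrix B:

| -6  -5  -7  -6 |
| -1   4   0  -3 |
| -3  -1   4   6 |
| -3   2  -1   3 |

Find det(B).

Expand along row 2 (it has 1 zero):
  − (-1) · M_21   where M_21 = det([-5 -7 -6; -1 4 6; 2 -1 3]) = -153
  + (4) · M_22   where M_22 = det([-6 -7 -6; -3 4 6; -3 -1 3]) = -135
  + (-3) · M_24   where M_24 = det([-6 -5 -7; -3 -1 4; -3 2 -1]) = 180
det = (-1)·(-1)·(-153) + (+1)·(4)·(-135) + (+1)·(-3)·(180) = -1233

det(B) = -1233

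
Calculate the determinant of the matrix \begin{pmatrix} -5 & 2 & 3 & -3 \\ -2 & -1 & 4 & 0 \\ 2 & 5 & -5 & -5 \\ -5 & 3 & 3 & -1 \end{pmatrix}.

158

Expand along row 2 (it has 1 zero):
  − (-2) · M_21   where M_21 = det([2 3 -3; 5 -5 -5; 3 3 -1]) = -80
  + (-1) · M_22   where M_22 = det([-5 3 -3; 2 -5 -5; -5 3 -1]) = 38
  − (4) · M_23   where M_23 = det([-5 2 -3; 2 5 -5; -5 3 -1]) = -89
det = (-1)·(-2)·(-80) + (+1)·(-1)·(38) + (-1)·(4)·(-89) = 158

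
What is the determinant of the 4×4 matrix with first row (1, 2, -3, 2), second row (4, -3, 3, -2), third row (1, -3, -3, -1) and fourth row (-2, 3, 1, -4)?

-400

Expand along row 1:
  + (1) · M_11   where M_11 = det([-3 3 -2; -3 -3 -1; 3 1 -4]) = -96
  − (2) · M_12   where M_12 = det([4 3 -2; 1 -3 -1; -2 1 -4]) = 80
  + (-3) · M_13   where M_13 = det([4 -3 -2; 1 -3 -1; -2 3 -4]) = 48
  − (2) · M_14   where M_14 = det([4 -3 3; 1 -3 -3; -2 3 1]) = 0
det = (+1)·(1)·(-96) + (-1)·(2)·(80) + (+1)·(-3)·(48) + (-1)·(2)·(0) = -400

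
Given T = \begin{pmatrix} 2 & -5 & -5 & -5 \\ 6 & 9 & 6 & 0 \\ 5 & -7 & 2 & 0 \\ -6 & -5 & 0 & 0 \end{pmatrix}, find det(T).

-2250

Expand along column 4 (it has 3 zeros):
  − (-5) · M_14   where M_14 = det([6 9 6; 5 -7 2; -6 -5 0]) = -450
det = (-1)·(-5)·(-450) = -2250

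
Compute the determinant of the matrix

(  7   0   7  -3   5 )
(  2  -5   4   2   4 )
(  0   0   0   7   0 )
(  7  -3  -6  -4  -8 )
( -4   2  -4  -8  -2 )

The determinant is -3710.

Expand along row 3 (it has 4 zeros):
  − (7) · M_34   where M_34 = det([7 0 7 5; 2 -5 4 4; 7 -3 -6 -8; -4 2 -4 -2]) = 530
det = (-1)·(7)·(530) = -3710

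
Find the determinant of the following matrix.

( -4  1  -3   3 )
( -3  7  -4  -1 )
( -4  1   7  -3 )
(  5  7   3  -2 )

Expand along row 1:
  + (-4) · M_11   where M_11 = det([7 -4 -1; 1 7 -3; 7 3 -2]) = 87
  − (1) · M_12   where M_12 = det([-3 -4 -1; -4 7 -3; 5 3 -2]) = 154
  + (-3) · M_13   where M_13 = det([-3 7 -1; -4 1 -3; 5 7 -2]) = -185
  − (3) · M_14   where M_14 = det([-3 7 -4; -4 1 7; 5 7 3]) = 599
det = (+1)·(-4)·(87) + (-1)·(1)·(154) + (+1)·(-3)·(-185) + (-1)·(3)·(599) = -1744

The determinant is -1744.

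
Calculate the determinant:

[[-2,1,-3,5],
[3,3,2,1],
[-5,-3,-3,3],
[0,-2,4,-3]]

The determinant is 13.

Expand along row 4 (it has 1 zero):
  + (-2) · M_42   where M_42 = det([-2 -3 5; 3 2 1; -5 -3 3]) = 29
  − (4) · M_43   where M_43 = det([-2 1 5; 3 3 1; -5 -3 3]) = -8
  + (-3) · M_44   where M_44 = det([-2 1 -3; 3 3 2; -5 -3 -3]) = -13
det = (+1)·(-2)·(29) + (-1)·(4)·(-8) + (+1)·(-3)·(-13) = 13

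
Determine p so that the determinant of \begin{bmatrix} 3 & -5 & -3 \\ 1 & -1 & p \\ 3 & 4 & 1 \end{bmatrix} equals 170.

-7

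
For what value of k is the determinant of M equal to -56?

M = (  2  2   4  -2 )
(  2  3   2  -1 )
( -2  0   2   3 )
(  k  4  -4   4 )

Expanding along the column containing k, det(M) is linear in k: det(M) = (32)·k + (8).
Set (32)·k + (8) = -56  ⇒  (32)·k = -64  ⇒  k = -2.

-2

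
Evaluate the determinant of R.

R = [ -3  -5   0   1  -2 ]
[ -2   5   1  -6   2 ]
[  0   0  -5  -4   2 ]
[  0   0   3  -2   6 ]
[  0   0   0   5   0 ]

det(R) = -4500

R is block upper-triangular with a 2×2 block and a 3×3 block on the diagonal, so its determinant equals the product of the determinants of the diagonal blocks.
det of the 2×2 block = -25
det of the 3×3 block = 180
det = (-25)·(180) = -4500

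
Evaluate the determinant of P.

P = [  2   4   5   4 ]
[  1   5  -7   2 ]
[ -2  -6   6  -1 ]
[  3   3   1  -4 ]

8

Expand along row 1:
  + (2) · M_11   where M_11 = det([5 -7 2; -6 6 -1; 3 1 -4]) = 26
  − (4) · M_12   where M_12 = det([1 -7 2; -2 6 -1; 3 1 -4]) = 14
  + (5) · M_13   where M_13 = det([1 5 2; -2 -6 -1; 3 3 -4]) = -4
  − (4) · M_14   where M_14 = det([1 5 -7; -2 -6 6; 3 3 1]) = -8
det = (+1)·(2)·(26) + (-1)·(4)·(14) + (+1)·(5)·(-4) + (-1)·(4)·(-8) = 8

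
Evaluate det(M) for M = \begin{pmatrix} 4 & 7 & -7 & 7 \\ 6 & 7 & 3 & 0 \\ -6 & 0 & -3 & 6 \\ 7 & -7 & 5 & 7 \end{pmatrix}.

Expand along row 2 (it has 1 zero):
  − (6) · M_21   where M_21 = det([7 -7 7; 0 -3 6; -7 5 7]) = -210
  + (7) · M_22   where M_22 = det([4 -7 7; -6 -3 6; 7 5 7]) = -855
  − (3) · M_23   where M_23 = det([4 7 7; -6 0 6; 7 -7 7]) = 1050
det = (-1)·(6)·(-210) + (+1)·(7)·(-855) + (-1)·(3)·(1050) = -7875

det(M) = -7875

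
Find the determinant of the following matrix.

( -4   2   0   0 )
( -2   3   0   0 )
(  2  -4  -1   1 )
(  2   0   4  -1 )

The determinant is 24.

The matrix is block lower-triangular with a 2×2 block and a 2×2 block on the diagonal, so its determinant equals the product of the determinants of the diagonal blocks.
det of the 2×2 block = -8
det of the 2×2 block = -3
det = (-8)·(-3) = 24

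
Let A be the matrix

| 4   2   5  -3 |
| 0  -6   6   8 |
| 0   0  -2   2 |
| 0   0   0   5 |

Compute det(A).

The determinant is 240.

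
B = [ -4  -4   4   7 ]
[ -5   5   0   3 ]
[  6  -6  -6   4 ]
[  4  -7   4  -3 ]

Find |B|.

Expand along row 2 (it has 1 zero):
  − (-5) · M_21   where M_21 = det([-4 4 7; -6 -6 4; -7 4 -3]) = -654
  + (5) · M_22   where M_22 = det([-4 4 7; 6 -6 4; 4 4 -3]) = 464
  + (3) · M_24   where M_24 = det([-4 -4 4; 6 -6 -6; 4 -7 4]) = 384
det = (-1)·(-5)·(-654) + (+1)·(5)·(464) + (+1)·(3)·(384) = 202

|B| = 202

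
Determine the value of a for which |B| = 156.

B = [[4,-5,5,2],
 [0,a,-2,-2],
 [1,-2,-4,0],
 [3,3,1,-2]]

6

Expanding along the row containing a, det(B) is linear in a: det(B) = (68)·a + (-252).
Set (68)·a + (-252) = 156  ⇒  (68)·a = 408  ⇒  a = 6.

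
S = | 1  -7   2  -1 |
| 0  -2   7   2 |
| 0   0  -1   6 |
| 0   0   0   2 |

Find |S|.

The determinant is 4.

S is upper triangular, so det(S) is the product of the diagonal entries:
det = (1) · (-2) · (-1) · (2) = 4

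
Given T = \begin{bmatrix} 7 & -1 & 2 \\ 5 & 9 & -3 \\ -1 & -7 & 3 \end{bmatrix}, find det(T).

Expand along column 1:
  + 7 · |9 -3; -7 3| = 7·(27 − 21) = 42
  − 5 · |-1 2; -7 3| = −5·(-3 − (-14)) = -55
  + (-1) · |-1 2; 9 -3| = (-1)·(3 − 18) = 15
Sum: (42) + (-55) + (15) = 2

det(T) = 2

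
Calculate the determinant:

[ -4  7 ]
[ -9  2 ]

det = (-4)·2 − 7·(-9) = -8 − (-63) = 55

55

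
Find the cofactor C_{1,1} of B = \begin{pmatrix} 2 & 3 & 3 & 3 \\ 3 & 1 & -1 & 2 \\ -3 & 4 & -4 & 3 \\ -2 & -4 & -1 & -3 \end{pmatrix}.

Delete row 1 and column 1; the remaining 3×3 submatrix is [1 -1 2; 4 -4 3; -4 -1 -3].
Its determinant is -25.
The cofactor carries sign (−1)^(1+1) = +1, so C_{1,1} = +(-25) = -25.

The cofactor is -25.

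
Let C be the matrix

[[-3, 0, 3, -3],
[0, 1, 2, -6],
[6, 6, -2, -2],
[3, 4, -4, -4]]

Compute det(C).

|C| = -348

Expand along row 1 (it has 1 zero):
  + (-3) · M_11   where M_11 = det([1 2 -6; 6 -2 -2; 4 -4 -4]) = 128
  + (3) · M_13   where M_13 = det([0 1 -6; 6 6 -2; 3 4 -4]) = -18
  − (-3) · M_14   where M_14 = det([0 1 2; 6 6 -2; 3 4 -4]) = 30
det = (+1)·(-3)·(128) + (+1)·(3)·(-18) + (-1)·(-3)·(30) = -348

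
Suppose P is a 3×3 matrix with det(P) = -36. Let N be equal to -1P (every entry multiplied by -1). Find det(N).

36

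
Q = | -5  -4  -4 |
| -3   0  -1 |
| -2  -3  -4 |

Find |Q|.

19

Expand along column 2:
  − (-4) · |-3 -1; -2 -4| = −(-4)·(12 − 2) = 40
  − (-3) · |-5 -4; -3 -1| = −(-3)·(5 − 12) = -21
Sum: (40) + (-21) = 19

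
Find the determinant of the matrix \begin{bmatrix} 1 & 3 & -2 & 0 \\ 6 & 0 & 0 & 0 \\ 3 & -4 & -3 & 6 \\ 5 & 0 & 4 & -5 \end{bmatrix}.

Expand along row 2 (it has 3 zeros):
  − (6) · M_21   where M_21 = det([3 -2 0; -4 -3 6; 0 4 -5]) = 13
det = (-1)·(6)·(13) = -78

The determinant is -78.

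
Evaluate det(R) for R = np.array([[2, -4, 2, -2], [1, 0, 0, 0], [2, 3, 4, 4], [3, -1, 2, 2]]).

Expand along row 2 (it has 3 zeros):
  − (1) · M_21   where M_21 = det([-4 2 -2; 3 4 4; -1 2 2]) = -40
det = (-1)·(1)·(-40) = 40

40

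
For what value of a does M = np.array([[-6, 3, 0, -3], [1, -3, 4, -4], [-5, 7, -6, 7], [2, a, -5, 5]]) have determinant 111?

0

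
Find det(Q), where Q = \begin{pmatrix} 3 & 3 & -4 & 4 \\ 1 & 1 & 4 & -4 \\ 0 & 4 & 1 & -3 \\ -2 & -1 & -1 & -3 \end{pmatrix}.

|Q| = 224

Expand along row 3 (it has 1 zero):
  − (4) · M_32   where M_32 = det([3 -4 4; 1 4 -4; -2 -1 -3]) = -64
  + (1) · M_33   where M_33 = det([3 3 4; 1 1 -4; -2 -1 -3]) = 16
  − (-3) · M_34   where M_34 = det([3 3 -4; 1 1 4; -2 -1 -1]) = -16
det = (-1)·(4)·(-64) + (+1)·(1)·(16) + (-1)·(-3)·(-16) = 224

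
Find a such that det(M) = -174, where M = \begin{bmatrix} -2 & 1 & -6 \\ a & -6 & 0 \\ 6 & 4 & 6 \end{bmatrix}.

1

Expanding along the column containing a, det(M) is linear in a: det(M) = (-30)·a + (-144).
Set (-30)·a + (-144) = -174  ⇒  (-30)·a = -30  ⇒  a = 1.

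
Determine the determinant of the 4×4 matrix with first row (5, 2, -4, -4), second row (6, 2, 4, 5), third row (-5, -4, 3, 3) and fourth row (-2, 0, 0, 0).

Expand along row 4 (it has 3 zeros):
  − (-2) · M_41   where M_41 = det([2 -4 -4; 2 4 5; -4 3 3]) = 10
det = (-1)·(-2)·(10) = 20

The determinant is 20.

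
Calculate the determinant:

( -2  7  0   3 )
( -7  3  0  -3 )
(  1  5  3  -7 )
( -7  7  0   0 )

63

Expand along column 3 (it has 3 zeros):
  + (3) · M_33   where M_33 = det([-2 7 3; -7 3 -3; -7 7 0]) = 21
det = (+1)·(3)·(21) = 63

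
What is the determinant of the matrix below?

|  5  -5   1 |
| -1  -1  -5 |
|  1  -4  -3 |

Expand along column 1:
  + 5 · |-1 -5; -4 -3| = 5·(3 − 20) = -85
  − (-1) · |-5 1; -4 -3| = −(-1)·(15 − (-4)) = 19
  + 1 · |-5 1; -1 -5| = 1·(25 − (-1)) = 26
Sum: (-85) + (19) + (26) = -40

The determinant is -40.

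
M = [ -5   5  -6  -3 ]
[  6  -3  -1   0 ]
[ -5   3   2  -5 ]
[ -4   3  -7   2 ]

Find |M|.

204

Expand along row 2 (it has 1 zero):
  − (6) · M_21   where M_21 = det([5 -6 -3; 3 2 -5; 3 -7 2]) = 52
  + (-3) · M_22   where M_22 = det([-5 -6 -3; -5 2 -5; -4 -7 2]) = -154
  − (-1) · M_23   where M_23 = det([-5 5 -3; -5 3 -5; -4 3 2]) = 54
det = (-1)·(6)·(52) + (+1)·(-3)·(-154) + (-1)·(-1)·(54) = 204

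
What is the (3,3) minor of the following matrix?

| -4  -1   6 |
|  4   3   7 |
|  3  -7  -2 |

Delete row 3 and column 3; the remaining 2×2 submatrix is [-4 -1; 4 3].
Its determinant is (-4)·3 − (-1)·4 = -8.

The minor is -8.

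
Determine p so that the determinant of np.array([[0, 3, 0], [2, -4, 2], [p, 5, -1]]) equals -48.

Expanding along the column containing p, det(B) is linear in p: det(B) = (6)·p + (6).
Set (6)·p + (6) = -48  ⇒  (6)·p = -54  ⇒  p = -9.

p = -9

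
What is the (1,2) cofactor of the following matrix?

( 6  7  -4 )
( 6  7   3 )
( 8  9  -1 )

30

Delete row 1 and column 2; the remaining 2×2 submatrix is [6 3; 8 -1].
Its determinant is 6·(-1) − 3·8 = -30.
The cofactor carries sign (−1)^(1+2) = −1, so C_{1,2} = −(-30) = 30.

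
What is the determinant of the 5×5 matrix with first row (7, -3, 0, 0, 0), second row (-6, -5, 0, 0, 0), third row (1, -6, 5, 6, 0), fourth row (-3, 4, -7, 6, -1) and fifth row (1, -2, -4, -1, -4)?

14257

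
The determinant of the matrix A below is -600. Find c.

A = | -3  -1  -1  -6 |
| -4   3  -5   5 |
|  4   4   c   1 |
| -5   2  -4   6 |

6

Expanding along the column containing c, det(A) is linear in c: det(A) = (-65)·c + (-210).
Set (-65)·c + (-210) = -600  ⇒  (-65)·c = -390  ⇒  c = 6.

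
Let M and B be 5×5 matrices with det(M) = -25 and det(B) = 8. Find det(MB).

det(MB) = det(M)·det(B) = (-25)·(8) = -200

|MB| = -200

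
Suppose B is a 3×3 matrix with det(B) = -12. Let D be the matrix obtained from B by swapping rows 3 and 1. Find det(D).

Swapping two rows multiplies the determinant by −1.
det(D) = (-1)·(-12) = 12

The determinant is 12.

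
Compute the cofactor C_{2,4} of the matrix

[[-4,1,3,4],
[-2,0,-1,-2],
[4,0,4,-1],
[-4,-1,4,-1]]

Delete row 2 and column 4; the remaining 3×3 submatrix is [-4 1 3; 4 0 4; -4 -1 4].
Its determinant is -60.
The cofactor carries sign (−1)^(2+4) = +1, so C_{2,4} = +(-60) = -60.

-60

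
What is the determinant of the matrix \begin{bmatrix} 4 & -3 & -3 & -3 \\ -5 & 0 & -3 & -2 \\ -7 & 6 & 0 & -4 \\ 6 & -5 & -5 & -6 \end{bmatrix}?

Expand along row 2 (it has 1 zero):
  − (-5) · M_21   where M_21 = det([-3 -3 -3; 6 0 -4; -5 -5 -6]) = -18
  − (-3) · M_23   where M_23 = det([4 -3 -3; -7 6 -4; 6 -5 -6]) = -23
  + (-2) · M_24   where M_24 = det([4 -3 -3; -7 6 0; 6 -5 -5]) = -12
det = (-1)·(-5)·(-18) + (-1)·(-3)·(-23) + (+1)·(-2)·(-12) = -135

-135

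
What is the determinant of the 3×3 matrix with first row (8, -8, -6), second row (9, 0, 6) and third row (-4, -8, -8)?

432

Expand along row 2:
  − 9 · |-8 -6; -8 -8| = −9·(64 − 48) = -144
  − 6 · |8 -8; -4 -8| = −6·(-64 − 32) = 576
Sum: (-144) + (576) = 432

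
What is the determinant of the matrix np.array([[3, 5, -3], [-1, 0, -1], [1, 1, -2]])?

Expand along row 2:
  − (-1) · |5 -3; 1 -2| = −(-1)·(-10 − (-3)) = -7
  − (-1) · |3 5; 1 1| = −(-1)·(3 − 5) = -2
Sum: (-7) + (-2) = -9

-9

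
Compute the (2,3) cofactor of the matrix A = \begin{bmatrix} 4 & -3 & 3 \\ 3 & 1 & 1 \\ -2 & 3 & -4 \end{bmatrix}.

The cofactor is -6.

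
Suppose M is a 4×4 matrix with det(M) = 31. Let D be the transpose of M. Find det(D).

det(D) = 31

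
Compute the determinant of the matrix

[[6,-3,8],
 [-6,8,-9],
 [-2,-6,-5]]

-112

Expand along column 1:
  + 6 · |8 -9; -6 -5| = 6·(-40 − 54) = -564
  − (-6) · |-3 8; -6 -5| = −(-6)·(15 − (-48)) = 378
  + (-2) · |-3 8; 8 -9| = (-2)·(27 − 64) = 74
Sum: (-564) + (378) + (74) = -112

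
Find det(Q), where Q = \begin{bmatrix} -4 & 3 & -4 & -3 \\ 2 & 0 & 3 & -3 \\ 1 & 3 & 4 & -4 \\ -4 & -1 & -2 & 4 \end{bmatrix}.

Expand along row 2 (it has 1 zero):
  − (2) · M_21   where M_21 = det([3 -4 -3; 3 4 -4; -1 -2 4]) = 62
  − (3) · M_23   where M_23 = det([-4 3 -3; 1 3 -4; -4 -1 4]) = -29
  + (-3) · M_24   where M_24 = det([-4 3 -4; 1 3 4; -4 -1 -2]) = -78
det = (-1)·(2)·(62) + (-1)·(3)·(-29) + (+1)·(-3)·(-78) = 197

197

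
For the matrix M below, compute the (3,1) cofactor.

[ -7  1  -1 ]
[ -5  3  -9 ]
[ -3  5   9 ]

-6

Delete row 3 and column 1; the remaining 2×2 submatrix is [1 -1; 3 -9].
Its determinant is 1·(-9) − (-1)·3 = -6.
The cofactor carries sign (−1)^(3+1) = +1, so C_{3,1} = +(-6) = -6.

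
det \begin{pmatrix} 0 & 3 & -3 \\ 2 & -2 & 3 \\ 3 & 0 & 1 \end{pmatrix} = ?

The determinant is 3.

Expand along row 1:
  − 3 · |2 3; 3 1| = −3·(2 − 9) = 21
  + (-3) · |2 -2; 3 0| = (-3)·(0 − (-6)) = -18
Sum: (21) + (-18) = 3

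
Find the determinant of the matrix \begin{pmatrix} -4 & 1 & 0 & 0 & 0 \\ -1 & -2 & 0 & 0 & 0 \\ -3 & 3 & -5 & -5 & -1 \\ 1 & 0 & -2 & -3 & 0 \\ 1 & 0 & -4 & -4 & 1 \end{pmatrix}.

81

The matrix is block lower-triangular with a 2×2 block and a 3×3 block on the diagonal, so its determinant equals the product of the determinants of the diagonal blocks.
det of the 2×2 block = 9
det of the 3×3 block = 9
det = (9)·(9) = 81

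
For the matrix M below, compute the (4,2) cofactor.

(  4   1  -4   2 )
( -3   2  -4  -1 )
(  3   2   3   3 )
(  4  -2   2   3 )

-54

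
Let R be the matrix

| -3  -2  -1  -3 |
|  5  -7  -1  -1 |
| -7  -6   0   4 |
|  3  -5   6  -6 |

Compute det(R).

Expand along row 3 (it has 1 zero):
  + (-7) · M_31   where M_31 = det([-2 -1 -3; -7 -1 -1; -5 6 -6]) = 154
  − (-6) · M_32   where M_32 = det([-3 -1 -3; 5 -1 -1; 3 6 -6]) = -162
  − (4) · M_34   where M_34 = det([-3 -2 -1; 5 -7 -1; 3 -5 6]) = 211
det = (+1)·(-7)·(154) + (-1)·(-6)·(-162) + (-1)·(4)·(211) = -2894

The determinant is -2894.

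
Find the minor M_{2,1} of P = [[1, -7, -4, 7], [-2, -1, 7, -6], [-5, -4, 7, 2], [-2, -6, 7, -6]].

634

Delete row 2 and column 1; the remaining 3×3 submatrix is [-7 -4 7; -4 7 2; -6 7 -6].
Its determinant is 634.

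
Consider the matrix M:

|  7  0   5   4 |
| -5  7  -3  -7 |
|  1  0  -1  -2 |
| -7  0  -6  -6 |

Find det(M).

|M| = 42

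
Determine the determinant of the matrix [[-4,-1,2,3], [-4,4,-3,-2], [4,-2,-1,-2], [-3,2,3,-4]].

-310

Expand along row 1:
  + (-4) · M_11   where M_11 = det([4 -3 -2; -2 -1 -2; 2 3 -4]) = 84
  − (-1) · M_12   where M_12 = det([-4 -3 -2; 4 -1 -2; -3 3 -4]) = -124
  + (2) · M_13   where M_13 = det([-4 4 -2; 4 -2 -2; -3 2 -4]) = 36
  − (3) · M_14   where M_14 = det([-4 4 -3; 4 -2 -1; -3 2 3]) = -26
det = (+1)·(-4)·(84) + (-1)·(-1)·(-124) + (+1)·(2)·(36) + (-1)·(3)·(-26) = -310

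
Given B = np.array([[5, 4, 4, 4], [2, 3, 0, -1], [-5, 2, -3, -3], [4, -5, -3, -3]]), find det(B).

Expand along row 2 (it has 1 zero):
  − (2) · M_21   where M_21 = det([4 4 4; 2 -3 -3; -5 -3 -3]) = 0
  + (3) · M_22   where M_22 = det([5 4 4; -5 -3 -3; 4 -3 -3]) = 0
  + (-1) · M_24   where M_24 = det([5 4 4; -5 2 -3; 4 -5 -3]) = -145
det = (-1)·(2)·(0) + (+1)·(3)·(0) + (+1)·(-1)·(-145) = 145

|B| = 145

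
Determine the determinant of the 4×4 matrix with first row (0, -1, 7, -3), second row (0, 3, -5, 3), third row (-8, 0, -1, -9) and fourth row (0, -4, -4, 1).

Expand along column 1 (it has 3 zeros):
  + (-8) · M_31   where M_31 = det([-1 7 -3; 3 -5 3; -4 -4 1]) = -16
det = (+1)·(-8)·(-16) = 128

128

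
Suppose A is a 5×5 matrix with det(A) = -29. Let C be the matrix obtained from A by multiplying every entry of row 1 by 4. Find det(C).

-116

Scaling one row by 4 multiplies the determinant by 4.
det(C) = (4)·(-29) = -116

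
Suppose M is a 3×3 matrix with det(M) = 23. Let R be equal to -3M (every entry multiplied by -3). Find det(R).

For a 3×3 matrix, det(-3M) = (-3)^3·det(M) = -27·det(M).
det(R) = (-27)·(23) = -621

|R| = -621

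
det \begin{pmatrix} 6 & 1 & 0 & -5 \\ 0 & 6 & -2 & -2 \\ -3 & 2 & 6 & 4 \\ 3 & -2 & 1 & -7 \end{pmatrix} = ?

Expand along row 1 (it has 1 zero):
  + (6) · M_11   where M_11 = det([6 -2 -2; 2 6 4; -2 1 -7]) = -316
  − (1) · M_12   where M_12 = det([0 -2 -2; -3 6 4; 3 1 -7]) = 60
  − (-5) · M_14   where M_14 = det([0 6 -2; -3 2 6; 3 -2 1]) = 126
det = (+1)·(6)·(-316) + (-1)·(1)·(60) + (-1)·(-5)·(126) = -1326

-1326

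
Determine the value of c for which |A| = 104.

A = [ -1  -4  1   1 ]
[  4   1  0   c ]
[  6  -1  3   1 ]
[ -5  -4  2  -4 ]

c = 4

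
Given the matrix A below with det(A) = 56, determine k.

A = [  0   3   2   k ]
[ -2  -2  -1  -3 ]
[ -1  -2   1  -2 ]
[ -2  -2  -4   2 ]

0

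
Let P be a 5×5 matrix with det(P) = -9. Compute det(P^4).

det(P^4) = (det P)^4 = (-9)^4 = 6561

The determinant is 6561.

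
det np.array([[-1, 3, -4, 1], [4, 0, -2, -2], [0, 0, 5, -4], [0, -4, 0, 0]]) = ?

The determinant is 248.

Expand along row 4 (it has 3 zeros):
  + (-4) · M_42   where M_42 = det([-1 -4 1; 4 -2 -2; 0 5 -4]) = -62
det = (+1)·(-4)·(-62) = 248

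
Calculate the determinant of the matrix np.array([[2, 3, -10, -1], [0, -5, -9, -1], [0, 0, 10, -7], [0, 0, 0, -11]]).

The matrix is upper triangular, so the determinant is the product of the diagonal entries:
det = (2) · (-5) · (10) · (-11) = 1100

1100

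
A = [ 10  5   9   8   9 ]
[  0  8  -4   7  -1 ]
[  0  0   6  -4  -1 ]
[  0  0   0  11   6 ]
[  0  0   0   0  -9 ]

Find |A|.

The determinant is -47520.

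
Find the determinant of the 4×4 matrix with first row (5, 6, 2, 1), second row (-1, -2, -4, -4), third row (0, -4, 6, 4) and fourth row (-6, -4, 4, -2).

Expand along row 3 (it has 1 zero):
  − (-4) · M_32   where M_32 = det([5 2 1; -1 -4 -4; -6 4 -2]) = 136
  + (6) · M_33   where M_33 = det([5 6 1; -1 -2 -4; -6 -4 -2]) = 64
  − (4) · M_34   where M_34 = det([5 6 2; -1 -2 -4; -6 -4 4]) = 32
det = (-1)·(-4)·(136) + (+1)·(6)·(64) + (-1)·(4)·(32) = 800

800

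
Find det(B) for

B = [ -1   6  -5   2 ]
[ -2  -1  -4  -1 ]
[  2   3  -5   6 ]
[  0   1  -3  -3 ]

495

Expand along row 4 (it has 1 zero):
  + (1) · M_42   where M_42 = det([-1 -5 2; -2 -4 -1; 2 -5 6]) = 15
  − (-3) · M_43   where M_43 = det([-1 6 2; -2 -1 -1; 2 3 6]) = 55
  + (-3) · M_44   where M_44 = det([-1 6 -5; -2 -1 -4; 2 3 -5]) = -105
det = (+1)·(1)·(15) + (-1)·(-3)·(55) + (+1)·(-3)·(-105) = 495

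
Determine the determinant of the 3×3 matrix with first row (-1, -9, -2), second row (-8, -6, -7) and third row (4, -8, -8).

660

Expand along column 1:
  + (-1) · |-6 -7; -8 -8| = (-1)·(48 − 56) = 8
  − (-8) · |-9 -2; -8 -8| = −(-8)·(72 − 16) = 448
  + 4 · |-9 -2; -6 -7| = 4·(63 − 12) = 204
Sum: (8) + (448) + (204) = 660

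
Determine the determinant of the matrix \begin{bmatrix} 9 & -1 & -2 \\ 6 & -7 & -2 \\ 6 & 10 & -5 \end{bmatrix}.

Expand along column 1:
  + 9 · |-7 -2; 10 -5| = 9·(35 − (-20)) = 495
  − 6 · |-1 -2; 10 -5| = −6·(5 − (-20)) = -150
  + 6 · |-1 -2; -7 -2| = 6·(2 − 14) = -72
Sum: (495) + (-150) + (-72) = 273

273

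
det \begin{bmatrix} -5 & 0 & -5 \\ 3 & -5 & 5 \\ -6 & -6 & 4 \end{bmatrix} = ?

Expand along row 1:
  + (-5) · |-5 5; -6 4| = (-5)·(-20 − (-30)) = -50
  + (-5) · |3 -5; -6 -6| = (-5)·(-18 − 30) = 240
Sum: (-50) + (240) = 190

The determinant is 190.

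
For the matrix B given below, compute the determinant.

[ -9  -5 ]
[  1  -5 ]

50

det(B) = (-9)·(-5) − (-5)·1 = 45 − (-5) = 50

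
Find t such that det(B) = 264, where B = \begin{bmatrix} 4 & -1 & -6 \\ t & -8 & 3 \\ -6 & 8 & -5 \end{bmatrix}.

Expanding along the column containing t, det(B) is linear in t: det(B) = (-53)·t + (370).
Set (-53)·t + (370) = 264  ⇒  (-53)·t = -106  ⇒  t = 2.

2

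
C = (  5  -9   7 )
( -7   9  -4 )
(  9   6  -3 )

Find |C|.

Expand along row 1:
  + 5 · |9 -4; 6 -3| = 5·(-27 − (-24)) = -15
  − (-9) · |-7 -4; 9 -3| = −(-9)·(21 − (-36)) = 513
  + 7 · |-7 9; 9 6| = 7·(-42 − 81) = -861
Sum: (-15) + (513) + (-861) = -363

The determinant is -363.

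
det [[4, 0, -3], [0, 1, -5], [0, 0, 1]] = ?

4

The matrix is upper triangular, so the determinant is the product of the diagonal entries:
det = (4) · (1) · (1) = 4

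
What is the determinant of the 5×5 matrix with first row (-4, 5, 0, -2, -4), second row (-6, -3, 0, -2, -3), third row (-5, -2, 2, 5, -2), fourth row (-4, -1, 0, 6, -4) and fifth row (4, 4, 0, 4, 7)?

Expand along column 3 (it has 4 zeros):
  + (2) · M_33   where M_33 = det([-4 5 -2 -4; -6 -3 -2 -3; -4 -1 6 -4; 4 4 4 7]) = 1944
det = (+1)·(2)·(1944) = 3888

3888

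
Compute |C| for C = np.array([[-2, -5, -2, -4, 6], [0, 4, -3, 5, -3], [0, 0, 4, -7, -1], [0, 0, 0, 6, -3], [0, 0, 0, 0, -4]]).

det(C) = 768

C is upper triangular, so det(C) is the product of the diagonal entries:
det = (-2) · (4) · (4) · (6) · (-4) = 768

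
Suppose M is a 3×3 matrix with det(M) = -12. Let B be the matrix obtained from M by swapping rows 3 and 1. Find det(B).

12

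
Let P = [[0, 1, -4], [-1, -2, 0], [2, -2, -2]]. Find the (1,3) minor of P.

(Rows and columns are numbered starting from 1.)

Delete row 1 and column 3; the remaining 2×2 submatrix is [-1 -2; 2 -2].
Its determinant is (-1)·(-2) − (-2)·2 = 6.

6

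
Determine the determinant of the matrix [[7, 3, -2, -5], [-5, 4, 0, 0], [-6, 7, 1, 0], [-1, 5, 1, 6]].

Expand along row 2 (it has 2 zeros):
  − (-5) · M_21   where M_21 = det([3 -2 -5; 7 1 0; 5 1 6]) = 92
  + (4) · M_22   where M_22 = det([7 -2 -5; -6 1 0; -1 1 6]) = -5
det = (-1)·(-5)·(92) + (+1)·(4)·(-5) = 440

The determinant is 440.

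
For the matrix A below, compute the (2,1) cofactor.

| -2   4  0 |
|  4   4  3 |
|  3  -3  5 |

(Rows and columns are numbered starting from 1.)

Delete row 2 and column 1; the remaining 2×2 submatrix is [4 0; -3 5].
Its determinant is 4·5 − 0·(-3) = 20.
The cofactor carries sign (−1)^(2+1) = −1, so C_{2,1} = −(20) = -20.

-20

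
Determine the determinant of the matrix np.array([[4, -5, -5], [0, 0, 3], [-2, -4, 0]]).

Expand along row 2:
  − 3 · |4 -5; -2 -4| = −3·(-16 − 10) = 78

78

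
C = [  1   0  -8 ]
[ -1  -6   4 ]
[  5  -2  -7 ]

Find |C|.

Expand along row 1:
  + 1 · |-6 4; -2 -7| = 1·(42 − (-8)) = 50
  + (-8) · |-1 -6; 5 -2| = (-8)·(2 − (-30)) = -256
Sum: (50) + (-256) = -206

The determinant is -206.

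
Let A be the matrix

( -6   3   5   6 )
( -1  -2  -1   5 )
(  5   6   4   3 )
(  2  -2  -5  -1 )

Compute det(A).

The determinant is 825.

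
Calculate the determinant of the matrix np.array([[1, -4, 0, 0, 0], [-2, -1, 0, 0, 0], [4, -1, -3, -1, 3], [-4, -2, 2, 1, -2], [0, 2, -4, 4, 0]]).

The matrix is block lower-triangular with a 2×2 block and a 3×3 block on the diagonal, so its determinant equals the product of the determinants of the diagonal blocks.
det of the 2×2 block = -9
det of the 3×3 block = 4
det = (-9)·(4) = -36

-36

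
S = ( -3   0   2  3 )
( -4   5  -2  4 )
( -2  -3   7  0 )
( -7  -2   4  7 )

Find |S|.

The determinant is 76.

Expand along row 1 (it has 1 zero):
  + (-3) · M_11   where M_11 = det([5 -2 4; -3 7 0; -2 4 7]) = 211
  + (2) · M_13   where M_13 = det([-4 5 4; -2 -3 0; -7 -2 7]) = 86
  − (3) · M_14   where M_14 = det([-4 5 -2; -2 -3 7; -7 -2 4]) = -179
det = (+1)·(-3)·(211) + (+1)·(2)·(86) + (-1)·(3)·(-179) = 76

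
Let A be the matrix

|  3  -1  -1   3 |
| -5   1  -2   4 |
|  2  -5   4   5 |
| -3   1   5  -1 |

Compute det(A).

-558

Expand along row 1:
  + (3) · M_11   where M_11 = det([1 -2 4; -5 4 5; 1 5 -1]) = -145
  − (-1) · M_12   where M_12 = det([-5 -2 4; 2 4 5; -3 5 -1]) = 259
  + (-1) · M_13   where M_13 = det([-5 1 4; 2 -5 5; -3 1 -1]) = -65
  − (3) · M_14   where M_14 = det([-5 1 -2; 2 -5 4; -3 1 5]) = 149
det = (+1)·(3)·(-145) + (-1)·(-1)·(259) + (+1)·(-1)·(-65) + (-1)·(3)·(149) = -558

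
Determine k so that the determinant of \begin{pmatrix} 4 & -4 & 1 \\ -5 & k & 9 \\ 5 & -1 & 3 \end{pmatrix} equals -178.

Expanding along the row containing k, det(M) is linear in k: det(M) = (7)·k + (-199).
Set (7)·k + (-199) = -178  ⇒  (7)·k = 21  ⇒  k = 3.

3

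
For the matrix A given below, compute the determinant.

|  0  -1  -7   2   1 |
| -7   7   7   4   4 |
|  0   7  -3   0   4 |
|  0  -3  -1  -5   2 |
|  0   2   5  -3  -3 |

7609

Expand along column 1 (it has 4 zeros):
  − (-7) · M_21   where M_21 = det([-1 -7 2 1; 7 -3 0 4; -3 -1 -5 2; 2 5 -3 -3]) = 1087
det = (-1)·(-7)·(1087) = 7609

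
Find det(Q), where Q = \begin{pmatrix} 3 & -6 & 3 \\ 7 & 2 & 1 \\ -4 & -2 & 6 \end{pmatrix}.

Expand along row 1:
  + 3 · |2 1; -2 6| = 3·(12 − (-2)) = 42
  − (-6) · |7 1; -4 6| = −(-6)·(42 − (-4)) = 276
  + 3 · |7 2; -4 -2| = 3·(-14 − (-8)) = -18
Sum: (42) + (276) + (-18) = 300

300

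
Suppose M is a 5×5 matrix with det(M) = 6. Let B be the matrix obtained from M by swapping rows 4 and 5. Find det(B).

Swapping two rows multiplies the determinant by −1.
det(B) = (-1)·(6) = -6

-6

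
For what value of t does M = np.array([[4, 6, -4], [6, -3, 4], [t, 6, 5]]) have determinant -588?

t = -9

Expanding along the row containing t, det(M) is linear in t: det(M) = (12)·t + (-480).
Set (12)·t + (-480) = -588  ⇒  (12)·t = -108  ⇒  t = -9.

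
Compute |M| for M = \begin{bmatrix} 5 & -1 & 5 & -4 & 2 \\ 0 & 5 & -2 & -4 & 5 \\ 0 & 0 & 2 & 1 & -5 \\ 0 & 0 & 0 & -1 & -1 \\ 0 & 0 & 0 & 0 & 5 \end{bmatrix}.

-250

M is upper triangular, so det(M) is the product of the diagonal entries:
det = (5) · (5) · (2) · (-1) · (5) = -250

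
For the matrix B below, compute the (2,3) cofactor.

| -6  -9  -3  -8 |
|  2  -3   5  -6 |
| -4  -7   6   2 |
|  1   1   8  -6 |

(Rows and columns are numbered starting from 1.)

66

Delete row 2 and column 3; the remaining 3×3 submatrix is [-6 -9 -8; -4 -7 2; 1 1 -6].
Its determinant is -66.
The cofactor carries sign (−1)^(2+3) = −1, so C_{2,3} = −(-66) = 66.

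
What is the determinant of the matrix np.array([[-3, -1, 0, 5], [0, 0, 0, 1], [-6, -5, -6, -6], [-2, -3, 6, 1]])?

Expand along row 2 (it has 3 zeros):
  + (1) · M_24   where M_24 = det([-3 -1 0; -6 -5 -6; -2 -3 6]) = 96
det = (+1)·(1)·(96) = 96

96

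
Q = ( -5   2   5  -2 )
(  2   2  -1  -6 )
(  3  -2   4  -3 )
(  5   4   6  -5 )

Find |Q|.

Expand along row 1:
  + (-5) · M_11   where M_11 = det([2 -1 -6; -2 4 -3; 4 6 -5]) = 186
  − (2) · M_12   where M_12 = det([2 -1 -6; 3 4 -3; 5 6 -5]) = 8
  + (5) · M_13   where M_13 = det([2 2 -6; 3 -2 -3; 5 4 -5]) = -88
  − (-2) · M_14   where M_14 = det([2 2 -1; 3 -2 4; 5 4 6]) = -74
det = (+1)·(-5)·(186) + (-1)·(2)·(8) + (+1)·(5)·(-88) + (-1)·(-2)·(-74) = -1534

det(Q) = -1534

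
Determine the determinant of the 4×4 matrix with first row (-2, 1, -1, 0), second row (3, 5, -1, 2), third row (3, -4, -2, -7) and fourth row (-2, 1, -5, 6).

Expand along row 1 (it has 1 zero):
  + (-2) · M_11   where M_11 = det([5 -1 2; -4 -2 -7; 1 -5 6]) = -208
  − (1) · M_12   where M_12 = det([3 -1 2; 3 -2 -7; -2 -5 6]) = -175
  + (-1) · M_13   where M_13 = det([3 5 2; 3 -4 -7; -2 1 6]) = -81
det = (+1)·(-2)·(-208) + (-1)·(1)·(-175) + (+1)·(-1)·(-81) = 672

The determinant is 672.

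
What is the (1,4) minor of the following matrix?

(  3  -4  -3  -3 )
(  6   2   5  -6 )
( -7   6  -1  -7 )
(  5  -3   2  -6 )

27

Delete row 1 and column 4; the remaining 3×3 submatrix is [6 2 5; -7 6 -1; 5 -3 2].
Its determinant is 27.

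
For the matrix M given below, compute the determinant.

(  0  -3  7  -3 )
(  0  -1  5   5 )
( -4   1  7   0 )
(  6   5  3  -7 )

Expand along column 1 (it has 2 zeros):
  + (-4) · M_31   where M_31 = det([-3 7 -3; -1 5 5; 5 3 -7]) = 360
  − (6) · M_41   where M_41 = det([-3 7 -3; -1 5 5; 1 7 0]) = 176
det = (+1)·(-4)·(360) + (-1)·(6)·(176) = -2496

|M| = -2496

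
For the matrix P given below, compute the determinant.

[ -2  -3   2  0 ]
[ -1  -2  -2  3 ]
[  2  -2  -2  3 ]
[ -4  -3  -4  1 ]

det(P) = -132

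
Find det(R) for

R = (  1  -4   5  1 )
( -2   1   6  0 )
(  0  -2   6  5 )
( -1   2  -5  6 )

det(R) = -206

Expand along row 2 (it has 1 zero):
  − (-2) · M_21   where M_21 = det([-4 5 1; -2 6 5; 2 -5 6]) = -136
  + (1) · M_22   where M_22 = det([1 5 1; 0 6 5; -1 -5 6]) = 42
  − (6) · M_23   where M_23 = det([1 -4 1; 0 -2 5; -1 2 6]) = -4
det = (-1)·(-2)·(-136) + (+1)·(1)·(42) + (-1)·(6)·(-4) = -206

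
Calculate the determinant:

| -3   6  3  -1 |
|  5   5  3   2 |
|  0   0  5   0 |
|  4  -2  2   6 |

Expand along row 3 (it has 3 zeros):
  + (5) · M_33   where M_33 = det([-3 6 -1; 5 5 2; 4 -2 6]) = -204
det = (+1)·(5)·(-204) = -1020

The determinant is -1020.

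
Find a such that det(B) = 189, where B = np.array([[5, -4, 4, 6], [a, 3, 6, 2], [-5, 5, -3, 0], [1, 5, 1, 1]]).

Expanding along the column containing a, det(B) is linear in a: det(B) = (-112)·a + (973).
Set (-112)·a + (973) = 189  ⇒  (-112)·a = -784  ⇒  a = 7.

7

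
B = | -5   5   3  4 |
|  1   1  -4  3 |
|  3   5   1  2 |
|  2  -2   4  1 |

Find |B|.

|B| = -988

Expand along row 1:
  + (-5) · M_11   where M_11 = det([1 -4 3; 5 1 2; -2 4 1]) = 95
  − (5) · M_12   where M_12 = det([1 -4 3; 3 1 2; 2 4 1]) = 19
  + (3) · M_13   where M_13 = det([1 1 3; 3 5 2; 2 -2 1]) = -38
  − (4) · M_14   where M_14 = det([1 1 -4; 3 5 1; 2 -2 4]) = 76
det = (+1)·(-5)·(95) + (-1)·(5)·(19) + (+1)·(3)·(-38) + (-1)·(4)·(76) = -988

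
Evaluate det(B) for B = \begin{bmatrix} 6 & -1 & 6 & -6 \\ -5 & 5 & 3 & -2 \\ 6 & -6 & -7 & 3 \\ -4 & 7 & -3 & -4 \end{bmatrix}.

The determinant is -57.

Expand along row 1:
  + (6) · M_11   where M_11 = det([5 3 -2; -6 -7 3; 7 -3 -4]) = 42
  − (-1) · M_12   where M_12 = det([-5 3 -2; 6 -7 3; -4 -3 -4]) = -57
  + (6) · M_13   where M_13 = det([-5 5 -2; 6 -6 3; -4 7 -4]) = 9
  − (-6) · M_14   where M_14 = det([-5 5 3; 6 -6 -7; -4 7 -3]) = -51
det = (+1)·(6)·(42) + (-1)·(-1)·(-57) + (+1)·(6)·(9) + (-1)·(-6)·(-51) = -57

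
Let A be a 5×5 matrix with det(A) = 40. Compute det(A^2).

det(A^2) = (det A)^2 = (40)^2 = 1600

The determinant is 1600.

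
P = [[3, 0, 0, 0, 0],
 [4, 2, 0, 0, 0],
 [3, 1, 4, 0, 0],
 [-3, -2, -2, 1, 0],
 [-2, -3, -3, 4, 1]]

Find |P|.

The determinant is 24.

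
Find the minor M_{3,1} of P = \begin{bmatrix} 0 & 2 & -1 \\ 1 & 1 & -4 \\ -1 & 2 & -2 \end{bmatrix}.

Delete row 3 and column 1; the remaining 2×2 submatrix is [2 -1; 1 -4].
Its determinant is 2·(-4) − (-1)·1 = -7.

The minor is -7.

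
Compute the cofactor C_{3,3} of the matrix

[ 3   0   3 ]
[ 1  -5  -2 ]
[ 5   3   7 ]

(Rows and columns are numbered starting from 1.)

Delete row 3 and column 3; the remaining 2×2 submatrix is [3 0; 1 -5].
Its determinant is 3·(-5) − 0·1 = -15.
The cofactor carries sign (−1)^(3+3) = +1, so C_{3,3} = +(-15) = -15.

-15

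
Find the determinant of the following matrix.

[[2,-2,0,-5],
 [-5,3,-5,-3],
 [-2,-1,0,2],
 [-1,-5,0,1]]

Expand along column 3 (it has 3 zeros):
  − (-5) · M_23   where M_23 = det([2 -2 -5; -2 -1 2; -1 -5 1]) = -27
det = (-1)·(-5)·(-27) = -135

-135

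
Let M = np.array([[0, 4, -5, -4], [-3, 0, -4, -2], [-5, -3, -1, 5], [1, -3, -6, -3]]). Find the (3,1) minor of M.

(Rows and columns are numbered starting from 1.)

Delete row 3 and column 1; the remaining 3×3 submatrix is [4 -5 -4; 0 -4 -2; -3 -6 -3].
Its determinant is 18.

18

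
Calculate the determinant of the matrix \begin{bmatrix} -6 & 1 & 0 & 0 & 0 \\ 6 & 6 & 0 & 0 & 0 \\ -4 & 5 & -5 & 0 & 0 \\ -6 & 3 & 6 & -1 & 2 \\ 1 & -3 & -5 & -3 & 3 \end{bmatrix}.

630

The matrix is block lower-triangular with a 2×2 block and a 3×3 block on the diagonal, so its determinant equals the product of the determinants of the diagonal blocks.
det of the 2×2 block = -42
det of the 3×3 block = -15
det = (-42)·(-15) = 630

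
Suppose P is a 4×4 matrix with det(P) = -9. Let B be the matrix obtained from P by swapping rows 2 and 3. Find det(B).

9

Swapping two rows multiplies the determinant by −1.
det(B) = (-1)·(-9) = 9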